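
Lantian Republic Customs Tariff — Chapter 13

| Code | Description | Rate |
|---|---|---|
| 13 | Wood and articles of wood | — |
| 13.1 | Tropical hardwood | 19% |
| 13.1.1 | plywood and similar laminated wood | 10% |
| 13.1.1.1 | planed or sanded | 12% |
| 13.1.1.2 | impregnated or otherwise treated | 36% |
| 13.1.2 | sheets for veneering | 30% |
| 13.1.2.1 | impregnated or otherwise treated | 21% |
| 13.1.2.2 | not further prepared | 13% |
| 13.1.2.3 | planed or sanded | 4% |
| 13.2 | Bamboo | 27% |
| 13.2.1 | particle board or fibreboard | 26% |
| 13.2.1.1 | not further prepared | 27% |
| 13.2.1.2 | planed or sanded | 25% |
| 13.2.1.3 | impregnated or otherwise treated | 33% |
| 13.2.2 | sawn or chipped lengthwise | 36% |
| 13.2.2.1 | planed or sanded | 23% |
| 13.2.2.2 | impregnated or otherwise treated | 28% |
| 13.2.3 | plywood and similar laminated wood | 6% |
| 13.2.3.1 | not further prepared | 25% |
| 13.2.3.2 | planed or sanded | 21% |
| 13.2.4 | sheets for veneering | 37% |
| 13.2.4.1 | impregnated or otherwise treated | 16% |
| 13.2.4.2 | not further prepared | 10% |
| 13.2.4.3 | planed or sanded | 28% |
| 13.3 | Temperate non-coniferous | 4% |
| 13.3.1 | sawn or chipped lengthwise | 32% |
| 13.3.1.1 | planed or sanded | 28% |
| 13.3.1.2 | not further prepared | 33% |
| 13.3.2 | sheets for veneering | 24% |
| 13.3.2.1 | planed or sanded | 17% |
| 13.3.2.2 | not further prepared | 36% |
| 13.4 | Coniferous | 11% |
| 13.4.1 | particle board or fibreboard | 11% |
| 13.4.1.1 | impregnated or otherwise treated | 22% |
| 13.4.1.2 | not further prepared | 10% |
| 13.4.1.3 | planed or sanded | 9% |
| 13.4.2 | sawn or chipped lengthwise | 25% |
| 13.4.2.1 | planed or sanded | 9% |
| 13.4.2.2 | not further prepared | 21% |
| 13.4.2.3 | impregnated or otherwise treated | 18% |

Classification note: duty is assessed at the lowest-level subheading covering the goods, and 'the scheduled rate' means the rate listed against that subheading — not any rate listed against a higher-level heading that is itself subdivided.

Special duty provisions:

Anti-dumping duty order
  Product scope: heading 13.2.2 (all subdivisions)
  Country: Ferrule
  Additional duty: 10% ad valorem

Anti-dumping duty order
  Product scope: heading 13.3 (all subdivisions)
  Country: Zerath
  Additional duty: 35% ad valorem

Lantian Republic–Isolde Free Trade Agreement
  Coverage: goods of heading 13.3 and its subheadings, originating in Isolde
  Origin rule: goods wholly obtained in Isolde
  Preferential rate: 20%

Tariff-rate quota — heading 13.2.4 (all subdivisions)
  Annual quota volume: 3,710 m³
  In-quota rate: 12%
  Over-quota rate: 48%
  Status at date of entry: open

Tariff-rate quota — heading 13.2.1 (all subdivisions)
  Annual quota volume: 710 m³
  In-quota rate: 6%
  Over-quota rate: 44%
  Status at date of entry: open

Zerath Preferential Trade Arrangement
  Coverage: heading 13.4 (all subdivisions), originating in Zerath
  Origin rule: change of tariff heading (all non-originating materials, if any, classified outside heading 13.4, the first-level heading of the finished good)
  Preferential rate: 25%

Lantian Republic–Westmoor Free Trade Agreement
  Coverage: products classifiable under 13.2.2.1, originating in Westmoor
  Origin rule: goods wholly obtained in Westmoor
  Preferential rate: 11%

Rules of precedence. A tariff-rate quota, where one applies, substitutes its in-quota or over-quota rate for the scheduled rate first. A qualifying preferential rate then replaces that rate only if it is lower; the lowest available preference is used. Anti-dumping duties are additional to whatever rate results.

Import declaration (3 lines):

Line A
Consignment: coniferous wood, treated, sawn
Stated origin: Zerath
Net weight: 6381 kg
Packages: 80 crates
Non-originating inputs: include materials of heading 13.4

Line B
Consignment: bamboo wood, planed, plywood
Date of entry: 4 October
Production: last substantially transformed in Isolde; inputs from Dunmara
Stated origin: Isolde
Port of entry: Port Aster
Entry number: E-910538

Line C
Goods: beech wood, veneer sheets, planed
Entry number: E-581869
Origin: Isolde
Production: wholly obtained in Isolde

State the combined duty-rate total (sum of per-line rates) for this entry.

56%

Line A: coniferous → 13.4; sawn → 13.4.2; treated → 13.4.2.3. Scheduled 18%. Zerath agreement on 13.4: CTH not met. → 18%.
Line B: bamboo → 13.2; plywood → 13.2.3; planed → 13.2.3.2. Scheduled 21%. Isolde agreement on 13.3: 13.2.3.2 not covered. → 21%.
Line C: beech → 13.3; veneer sheets → 13.3.2; planed → 13.3.2.1. Scheduled 17%. Isolde agreement on 13.3: wholly obtained → 20% available; preference 20% not lower than 17% → no reduction. → 17%.
Sum: 18% + 21% + 17% = 56%.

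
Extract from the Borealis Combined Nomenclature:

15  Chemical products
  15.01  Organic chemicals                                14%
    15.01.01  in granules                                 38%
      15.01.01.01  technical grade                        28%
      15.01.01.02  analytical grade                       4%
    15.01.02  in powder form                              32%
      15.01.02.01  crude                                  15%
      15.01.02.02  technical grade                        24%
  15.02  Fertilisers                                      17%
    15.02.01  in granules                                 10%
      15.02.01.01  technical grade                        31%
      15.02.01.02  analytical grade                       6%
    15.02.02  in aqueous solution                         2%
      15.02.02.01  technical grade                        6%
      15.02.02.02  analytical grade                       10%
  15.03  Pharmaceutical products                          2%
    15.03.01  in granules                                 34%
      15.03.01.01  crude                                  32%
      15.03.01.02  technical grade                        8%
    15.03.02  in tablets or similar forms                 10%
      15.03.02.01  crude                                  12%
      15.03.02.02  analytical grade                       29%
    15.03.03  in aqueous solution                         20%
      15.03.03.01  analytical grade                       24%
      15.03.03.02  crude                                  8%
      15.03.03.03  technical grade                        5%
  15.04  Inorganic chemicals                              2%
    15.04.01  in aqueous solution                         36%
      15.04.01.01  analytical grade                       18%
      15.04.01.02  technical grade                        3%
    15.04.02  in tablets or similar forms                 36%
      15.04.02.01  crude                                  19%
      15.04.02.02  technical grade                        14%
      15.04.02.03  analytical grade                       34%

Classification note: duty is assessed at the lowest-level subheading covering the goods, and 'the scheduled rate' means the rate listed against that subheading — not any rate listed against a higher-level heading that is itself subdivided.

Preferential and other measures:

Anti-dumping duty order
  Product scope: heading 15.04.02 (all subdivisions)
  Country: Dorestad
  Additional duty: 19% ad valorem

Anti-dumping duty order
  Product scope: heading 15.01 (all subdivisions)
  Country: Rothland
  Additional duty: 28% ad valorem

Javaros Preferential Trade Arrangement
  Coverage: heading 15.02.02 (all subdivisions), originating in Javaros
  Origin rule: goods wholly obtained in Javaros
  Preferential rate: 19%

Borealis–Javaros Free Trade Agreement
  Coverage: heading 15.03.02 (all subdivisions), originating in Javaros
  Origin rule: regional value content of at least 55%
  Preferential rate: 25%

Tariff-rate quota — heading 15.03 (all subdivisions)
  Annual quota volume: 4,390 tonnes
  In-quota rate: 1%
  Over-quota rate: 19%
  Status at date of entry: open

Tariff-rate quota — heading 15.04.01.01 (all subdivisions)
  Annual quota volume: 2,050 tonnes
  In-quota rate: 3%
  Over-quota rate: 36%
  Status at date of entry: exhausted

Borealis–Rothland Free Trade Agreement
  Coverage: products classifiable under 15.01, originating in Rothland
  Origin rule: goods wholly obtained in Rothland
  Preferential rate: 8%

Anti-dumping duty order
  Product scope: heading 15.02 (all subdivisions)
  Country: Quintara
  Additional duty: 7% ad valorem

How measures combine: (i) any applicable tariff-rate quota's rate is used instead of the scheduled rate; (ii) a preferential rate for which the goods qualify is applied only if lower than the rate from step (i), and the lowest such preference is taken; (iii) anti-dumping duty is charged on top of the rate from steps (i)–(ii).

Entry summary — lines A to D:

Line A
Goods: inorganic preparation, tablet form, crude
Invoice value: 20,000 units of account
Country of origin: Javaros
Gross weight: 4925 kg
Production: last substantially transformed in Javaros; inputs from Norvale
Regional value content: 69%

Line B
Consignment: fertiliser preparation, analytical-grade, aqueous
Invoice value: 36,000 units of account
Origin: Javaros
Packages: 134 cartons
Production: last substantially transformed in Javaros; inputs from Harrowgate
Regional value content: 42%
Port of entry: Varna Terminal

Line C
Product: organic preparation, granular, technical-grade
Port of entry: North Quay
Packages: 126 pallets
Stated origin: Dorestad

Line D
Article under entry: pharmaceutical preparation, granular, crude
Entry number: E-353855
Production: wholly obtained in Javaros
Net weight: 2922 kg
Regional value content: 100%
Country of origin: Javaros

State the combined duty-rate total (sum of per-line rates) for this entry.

58%

Line A: inorganic → 15.04; tablet form → 15.04.02; crude → 15.04.02.01. Scheduled 19%. Javaros agreement on 15.02.02: 15.04.02.01 not covered; Javaros agreement on 15.03.02: 15.04.02.01 not covered. → 19%.
Line B: fertiliser → 15.02; aqueous → 15.02.02; analytical-grade → 15.02.02.02. Scheduled 10%. Javaros agreement on 15.02.02: not wholly obtained; Javaros agreement on 15.03.02: 15.02.02.02 not covered. → 10%.
Line C: organic → 15.01; granular → 15.01.01; technical-grade → 15.01.01.01. Scheduled 28%. No special measure applies. → 28%.
Line D: pharmaceutical → 15.03; granular → 15.03.01; crude → 15.03.01.01. Scheduled 32%. quota on 15.03 open → in-quota 1%; Javaros agreement on 15.02.02: 15.03.01.01 not covered; Javaros agreement on 15.03.02: 15.03.01.01 not covered. → 1%.
Sum: 19% + 10% + 28% + 1% = 58%.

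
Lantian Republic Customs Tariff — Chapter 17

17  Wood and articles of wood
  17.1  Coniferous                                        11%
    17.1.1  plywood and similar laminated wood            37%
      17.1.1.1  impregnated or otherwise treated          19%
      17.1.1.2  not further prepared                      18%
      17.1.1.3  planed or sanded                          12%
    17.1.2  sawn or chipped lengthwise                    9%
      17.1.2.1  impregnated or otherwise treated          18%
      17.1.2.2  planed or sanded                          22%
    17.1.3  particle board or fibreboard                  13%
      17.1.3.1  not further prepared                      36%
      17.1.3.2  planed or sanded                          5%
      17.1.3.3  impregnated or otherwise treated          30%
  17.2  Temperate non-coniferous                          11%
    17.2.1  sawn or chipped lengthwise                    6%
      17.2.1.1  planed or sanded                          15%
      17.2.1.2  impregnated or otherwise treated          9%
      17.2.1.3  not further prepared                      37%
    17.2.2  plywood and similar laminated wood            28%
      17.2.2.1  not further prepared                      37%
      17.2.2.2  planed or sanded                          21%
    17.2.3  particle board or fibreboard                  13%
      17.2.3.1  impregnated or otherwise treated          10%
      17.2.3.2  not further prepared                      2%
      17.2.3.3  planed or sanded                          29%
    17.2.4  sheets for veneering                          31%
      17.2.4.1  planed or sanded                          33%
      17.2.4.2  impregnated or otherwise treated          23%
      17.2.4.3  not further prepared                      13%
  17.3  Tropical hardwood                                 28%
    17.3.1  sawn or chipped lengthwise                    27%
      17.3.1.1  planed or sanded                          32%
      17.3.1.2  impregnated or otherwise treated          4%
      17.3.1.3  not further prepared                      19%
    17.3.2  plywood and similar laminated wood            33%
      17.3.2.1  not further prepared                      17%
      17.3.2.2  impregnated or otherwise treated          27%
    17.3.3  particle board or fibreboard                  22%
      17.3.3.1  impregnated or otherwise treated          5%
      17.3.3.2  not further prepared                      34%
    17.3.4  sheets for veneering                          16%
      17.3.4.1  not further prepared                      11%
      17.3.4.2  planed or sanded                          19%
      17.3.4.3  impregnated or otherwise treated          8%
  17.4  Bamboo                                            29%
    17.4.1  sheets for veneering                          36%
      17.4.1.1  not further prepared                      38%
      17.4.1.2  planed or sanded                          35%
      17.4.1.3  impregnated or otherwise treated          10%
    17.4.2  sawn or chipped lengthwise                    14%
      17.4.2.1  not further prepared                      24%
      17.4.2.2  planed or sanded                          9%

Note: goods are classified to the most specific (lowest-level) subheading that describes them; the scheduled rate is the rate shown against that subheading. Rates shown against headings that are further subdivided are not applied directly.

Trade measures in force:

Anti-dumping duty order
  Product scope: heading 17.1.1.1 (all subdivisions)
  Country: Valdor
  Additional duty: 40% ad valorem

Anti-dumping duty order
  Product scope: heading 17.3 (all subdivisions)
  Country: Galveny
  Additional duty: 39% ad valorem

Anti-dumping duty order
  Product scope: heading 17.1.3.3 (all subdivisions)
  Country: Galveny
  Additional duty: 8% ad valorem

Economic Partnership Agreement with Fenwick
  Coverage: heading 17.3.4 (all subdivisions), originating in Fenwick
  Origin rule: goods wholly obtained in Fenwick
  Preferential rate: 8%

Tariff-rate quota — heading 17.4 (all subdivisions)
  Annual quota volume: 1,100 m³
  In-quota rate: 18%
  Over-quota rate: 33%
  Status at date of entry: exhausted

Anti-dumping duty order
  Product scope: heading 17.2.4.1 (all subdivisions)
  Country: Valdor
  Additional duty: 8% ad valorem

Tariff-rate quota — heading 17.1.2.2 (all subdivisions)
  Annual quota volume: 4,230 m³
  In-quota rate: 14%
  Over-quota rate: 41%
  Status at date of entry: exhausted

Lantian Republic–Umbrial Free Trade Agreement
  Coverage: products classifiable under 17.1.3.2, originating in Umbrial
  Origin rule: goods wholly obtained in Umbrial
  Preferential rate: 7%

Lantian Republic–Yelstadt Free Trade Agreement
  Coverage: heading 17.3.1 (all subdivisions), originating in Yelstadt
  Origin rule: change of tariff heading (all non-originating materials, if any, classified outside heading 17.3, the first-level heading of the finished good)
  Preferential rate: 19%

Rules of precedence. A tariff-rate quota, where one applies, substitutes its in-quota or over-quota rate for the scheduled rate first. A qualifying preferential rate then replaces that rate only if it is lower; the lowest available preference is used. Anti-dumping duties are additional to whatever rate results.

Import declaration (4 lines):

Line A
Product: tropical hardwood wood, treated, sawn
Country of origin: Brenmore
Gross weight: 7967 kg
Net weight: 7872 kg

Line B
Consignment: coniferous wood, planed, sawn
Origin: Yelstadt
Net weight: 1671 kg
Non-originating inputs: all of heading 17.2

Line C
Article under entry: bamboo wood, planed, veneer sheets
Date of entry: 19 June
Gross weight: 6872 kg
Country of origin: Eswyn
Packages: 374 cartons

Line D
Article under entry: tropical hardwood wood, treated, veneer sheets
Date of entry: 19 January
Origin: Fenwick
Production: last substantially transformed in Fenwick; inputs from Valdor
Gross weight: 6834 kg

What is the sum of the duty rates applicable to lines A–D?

86%

Line A: tropical hardwood → 17.3; sawn → 17.3.1; treated → 17.3.1.2. Scheduled 4%. No special measure applies. → 4%.
Line B: coniferous → 17.1; sawn → 17.1.2; planed → 17.1.2.2. Scheduled 22%. quota on 17.1.2.2 exhausted → over-quota 41%; Yelstadt agreement on 17.3.1: 17.1.2.2 not covered. → 41%.
Line C: bamboo → 17.4; veneer sheets → 17.4.1; planed → 17.4.1.2. Scheduled 35%. quota on 17.4 exhausted → over-quota 33%. → 33%.
Line D: tropical hardwood → 17.3; veneer sheets → 17.3.4; treated → 17.3.4.3. Scheduled 8%. Fenwick agreement on 17.3.4: not wholly obtained. → 8%.
Sum: 4% + 41% + 33% + 8% = 86%.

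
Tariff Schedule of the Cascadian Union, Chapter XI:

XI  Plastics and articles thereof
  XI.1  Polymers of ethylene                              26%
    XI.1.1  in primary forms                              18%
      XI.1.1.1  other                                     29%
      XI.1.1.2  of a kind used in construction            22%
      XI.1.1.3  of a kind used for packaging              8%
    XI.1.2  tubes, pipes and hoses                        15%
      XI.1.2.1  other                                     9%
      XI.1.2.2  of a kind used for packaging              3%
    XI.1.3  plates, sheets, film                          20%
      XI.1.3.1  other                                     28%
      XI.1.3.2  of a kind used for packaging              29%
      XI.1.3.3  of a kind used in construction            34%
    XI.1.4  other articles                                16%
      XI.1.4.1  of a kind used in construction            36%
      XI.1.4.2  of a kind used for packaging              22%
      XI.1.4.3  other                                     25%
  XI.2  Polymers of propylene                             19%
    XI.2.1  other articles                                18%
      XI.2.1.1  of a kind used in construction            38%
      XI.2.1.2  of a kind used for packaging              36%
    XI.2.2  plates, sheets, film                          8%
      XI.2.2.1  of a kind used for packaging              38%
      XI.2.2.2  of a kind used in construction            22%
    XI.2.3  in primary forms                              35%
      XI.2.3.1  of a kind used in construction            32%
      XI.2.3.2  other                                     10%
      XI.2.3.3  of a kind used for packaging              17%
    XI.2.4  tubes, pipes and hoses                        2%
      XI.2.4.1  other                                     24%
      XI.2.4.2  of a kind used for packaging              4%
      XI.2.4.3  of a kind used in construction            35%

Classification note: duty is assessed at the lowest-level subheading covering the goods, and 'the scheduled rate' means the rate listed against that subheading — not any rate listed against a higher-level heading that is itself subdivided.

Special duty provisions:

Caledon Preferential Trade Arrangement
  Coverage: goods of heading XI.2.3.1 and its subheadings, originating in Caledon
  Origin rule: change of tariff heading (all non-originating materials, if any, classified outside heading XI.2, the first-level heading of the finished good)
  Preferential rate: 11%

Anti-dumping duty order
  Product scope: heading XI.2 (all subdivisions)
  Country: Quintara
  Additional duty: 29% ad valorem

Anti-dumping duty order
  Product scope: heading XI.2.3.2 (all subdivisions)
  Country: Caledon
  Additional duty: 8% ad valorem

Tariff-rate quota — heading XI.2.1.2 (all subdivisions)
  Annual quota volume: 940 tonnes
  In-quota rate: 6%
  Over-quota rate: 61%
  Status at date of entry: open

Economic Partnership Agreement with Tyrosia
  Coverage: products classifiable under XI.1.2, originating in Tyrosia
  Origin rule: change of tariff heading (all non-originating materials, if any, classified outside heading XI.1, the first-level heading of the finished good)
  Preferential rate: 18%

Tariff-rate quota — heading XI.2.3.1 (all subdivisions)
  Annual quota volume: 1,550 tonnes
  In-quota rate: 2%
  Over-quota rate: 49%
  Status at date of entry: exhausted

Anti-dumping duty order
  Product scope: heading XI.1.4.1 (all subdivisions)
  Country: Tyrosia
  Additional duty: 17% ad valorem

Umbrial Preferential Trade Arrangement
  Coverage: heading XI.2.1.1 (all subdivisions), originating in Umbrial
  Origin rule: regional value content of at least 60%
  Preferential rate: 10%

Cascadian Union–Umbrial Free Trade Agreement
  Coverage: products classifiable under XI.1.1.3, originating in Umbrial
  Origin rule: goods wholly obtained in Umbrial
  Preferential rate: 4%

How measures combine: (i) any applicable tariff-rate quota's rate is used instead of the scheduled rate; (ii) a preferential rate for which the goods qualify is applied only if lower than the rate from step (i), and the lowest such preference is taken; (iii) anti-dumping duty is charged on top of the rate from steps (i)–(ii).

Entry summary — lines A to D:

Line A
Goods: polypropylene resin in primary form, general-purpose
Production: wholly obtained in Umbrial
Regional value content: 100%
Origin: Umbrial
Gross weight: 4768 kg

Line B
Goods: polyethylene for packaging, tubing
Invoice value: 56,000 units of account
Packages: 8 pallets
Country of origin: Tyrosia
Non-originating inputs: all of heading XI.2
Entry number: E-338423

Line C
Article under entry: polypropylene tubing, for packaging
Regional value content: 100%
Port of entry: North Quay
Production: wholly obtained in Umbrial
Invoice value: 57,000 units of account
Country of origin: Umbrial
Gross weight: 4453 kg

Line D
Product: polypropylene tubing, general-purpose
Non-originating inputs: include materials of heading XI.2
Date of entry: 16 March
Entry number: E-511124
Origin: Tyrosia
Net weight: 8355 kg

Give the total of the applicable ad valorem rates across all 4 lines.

41%

Line A: polypropylene → XI.2; resin in primary form → XI.2.3; general-purpose → XI.2.3.2. Scheduled 10%. Umbrial agreement on XI.2.1.1: XI.2.3.2 not covered; Umbrial agreement on XI.1.1.3: XI.2.3.2 not covered. → 10%.
Line B: polyethylene → XI.1; tubing → XI.1.2; for packaging → XI.1.2.2. Scheduled 3%. Tyrosia agreement on XI.1.2: CTH met → 18% available; preference 18% not lower than 3% → no reduction. → 3%.
Line C: polypropylene → XI.2; tubing → XI.2.4; for packaging → XI.2.4.2. Scheduled 4%. Umbrial agreement on XI.2.1.1: XI.2.4.2 not covered; Umbrial agreement on XI.1.1.3: XI.2.4.2 not covered. → 4%.
Line D: polypropylene → XI.2; tubing → XI.2.4; general-purpose → XI.2.4.1. Scheduled 24%. Tyrosia agreement on XI.1.2: XI.2.4.1 not covered. → 24%.
Sum: 10% + 3% + 4% + 24% = 41%.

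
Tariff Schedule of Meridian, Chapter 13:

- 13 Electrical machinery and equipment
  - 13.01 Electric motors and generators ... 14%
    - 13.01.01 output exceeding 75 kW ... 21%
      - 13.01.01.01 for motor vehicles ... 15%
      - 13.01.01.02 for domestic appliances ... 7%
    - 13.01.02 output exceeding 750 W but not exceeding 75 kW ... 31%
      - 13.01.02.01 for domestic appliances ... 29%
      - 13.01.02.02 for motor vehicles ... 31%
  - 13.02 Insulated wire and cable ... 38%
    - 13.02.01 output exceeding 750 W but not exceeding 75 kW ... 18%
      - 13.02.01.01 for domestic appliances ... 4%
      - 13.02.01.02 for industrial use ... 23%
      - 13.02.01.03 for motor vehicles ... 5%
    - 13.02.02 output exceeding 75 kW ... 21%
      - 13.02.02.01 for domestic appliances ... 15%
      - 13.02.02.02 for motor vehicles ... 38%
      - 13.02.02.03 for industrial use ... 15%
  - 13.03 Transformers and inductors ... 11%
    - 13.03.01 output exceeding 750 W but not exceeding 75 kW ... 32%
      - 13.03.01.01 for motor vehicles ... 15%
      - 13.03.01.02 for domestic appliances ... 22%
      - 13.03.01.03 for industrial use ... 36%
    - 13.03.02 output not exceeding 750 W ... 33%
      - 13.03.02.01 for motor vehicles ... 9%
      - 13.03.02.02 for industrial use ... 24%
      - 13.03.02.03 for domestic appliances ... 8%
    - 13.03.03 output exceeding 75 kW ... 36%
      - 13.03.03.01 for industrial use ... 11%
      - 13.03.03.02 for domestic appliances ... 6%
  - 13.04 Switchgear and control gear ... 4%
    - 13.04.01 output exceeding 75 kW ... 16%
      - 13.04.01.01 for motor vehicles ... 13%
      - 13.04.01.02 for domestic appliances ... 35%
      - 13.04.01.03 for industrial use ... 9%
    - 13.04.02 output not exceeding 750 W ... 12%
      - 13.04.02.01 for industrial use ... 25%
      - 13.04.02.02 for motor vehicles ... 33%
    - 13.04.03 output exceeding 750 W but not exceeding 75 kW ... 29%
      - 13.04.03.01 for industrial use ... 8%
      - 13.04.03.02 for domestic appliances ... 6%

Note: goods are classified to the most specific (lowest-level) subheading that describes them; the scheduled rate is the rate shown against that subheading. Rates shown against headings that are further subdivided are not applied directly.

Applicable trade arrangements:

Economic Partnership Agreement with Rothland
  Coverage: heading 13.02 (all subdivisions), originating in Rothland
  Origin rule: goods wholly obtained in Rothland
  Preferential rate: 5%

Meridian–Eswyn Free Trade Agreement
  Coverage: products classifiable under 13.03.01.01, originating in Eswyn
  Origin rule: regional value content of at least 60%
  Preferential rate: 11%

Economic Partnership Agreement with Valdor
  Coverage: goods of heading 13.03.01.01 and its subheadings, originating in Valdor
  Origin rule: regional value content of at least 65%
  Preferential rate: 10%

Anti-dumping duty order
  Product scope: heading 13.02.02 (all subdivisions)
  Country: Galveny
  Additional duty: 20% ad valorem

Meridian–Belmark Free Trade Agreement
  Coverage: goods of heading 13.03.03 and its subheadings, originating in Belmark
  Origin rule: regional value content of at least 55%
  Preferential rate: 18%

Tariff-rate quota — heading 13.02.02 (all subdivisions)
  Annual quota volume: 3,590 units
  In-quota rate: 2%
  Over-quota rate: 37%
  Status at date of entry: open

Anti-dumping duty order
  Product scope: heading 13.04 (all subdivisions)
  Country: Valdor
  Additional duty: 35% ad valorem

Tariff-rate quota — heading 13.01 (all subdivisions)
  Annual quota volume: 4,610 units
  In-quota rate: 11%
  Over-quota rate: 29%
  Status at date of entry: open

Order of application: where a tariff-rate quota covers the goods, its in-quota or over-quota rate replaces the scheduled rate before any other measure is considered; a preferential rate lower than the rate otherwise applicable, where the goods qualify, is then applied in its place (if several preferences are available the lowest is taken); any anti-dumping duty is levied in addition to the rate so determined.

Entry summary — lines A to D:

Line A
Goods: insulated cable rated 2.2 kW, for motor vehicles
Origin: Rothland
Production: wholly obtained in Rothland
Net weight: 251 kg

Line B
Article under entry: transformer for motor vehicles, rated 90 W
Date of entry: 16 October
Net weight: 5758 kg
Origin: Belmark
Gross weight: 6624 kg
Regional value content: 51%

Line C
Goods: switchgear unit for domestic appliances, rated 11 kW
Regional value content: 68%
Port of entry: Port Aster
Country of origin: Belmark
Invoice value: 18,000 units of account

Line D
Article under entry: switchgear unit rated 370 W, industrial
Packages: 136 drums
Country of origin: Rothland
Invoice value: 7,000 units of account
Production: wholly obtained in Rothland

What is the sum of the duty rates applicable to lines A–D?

Line A: insulated cable → 13.02; rated 2.2 kW → 13.02.01; for motor vehicles → 13.02.01.03. Scheduled 5%. Rothland agreement on 13.02: wholly obtained → 5% available; preference 5% not lower than 5% → no reduction. → 5%.
Line B: transformer → 13.03; rated 90 W → 13.03.02; for motor vehicles → 13.03.02.01. Scheduled 9%. Belmark agreement on 13.03.03: 13.03.02.01 not covered. → 9%.
Line C: switchgear unit → 13.04; rated 11 kW → 13.04.03; for domestic appliances → 13.04.03.02. Scheduled 6%. Belmark agreement on 13.03.03: 13.04.03.02 not covered. → 6%.
Line D: switchgear unit → 13.04; rated 370 W → 13.04.02; industrial → 13.04.02.01. Scheduled 25%. Rothland agreement on 13.02: 13.04.02.01 not covered. → 25%.
Sum: 5% + 9% + 6% + 25% = 45%.

45%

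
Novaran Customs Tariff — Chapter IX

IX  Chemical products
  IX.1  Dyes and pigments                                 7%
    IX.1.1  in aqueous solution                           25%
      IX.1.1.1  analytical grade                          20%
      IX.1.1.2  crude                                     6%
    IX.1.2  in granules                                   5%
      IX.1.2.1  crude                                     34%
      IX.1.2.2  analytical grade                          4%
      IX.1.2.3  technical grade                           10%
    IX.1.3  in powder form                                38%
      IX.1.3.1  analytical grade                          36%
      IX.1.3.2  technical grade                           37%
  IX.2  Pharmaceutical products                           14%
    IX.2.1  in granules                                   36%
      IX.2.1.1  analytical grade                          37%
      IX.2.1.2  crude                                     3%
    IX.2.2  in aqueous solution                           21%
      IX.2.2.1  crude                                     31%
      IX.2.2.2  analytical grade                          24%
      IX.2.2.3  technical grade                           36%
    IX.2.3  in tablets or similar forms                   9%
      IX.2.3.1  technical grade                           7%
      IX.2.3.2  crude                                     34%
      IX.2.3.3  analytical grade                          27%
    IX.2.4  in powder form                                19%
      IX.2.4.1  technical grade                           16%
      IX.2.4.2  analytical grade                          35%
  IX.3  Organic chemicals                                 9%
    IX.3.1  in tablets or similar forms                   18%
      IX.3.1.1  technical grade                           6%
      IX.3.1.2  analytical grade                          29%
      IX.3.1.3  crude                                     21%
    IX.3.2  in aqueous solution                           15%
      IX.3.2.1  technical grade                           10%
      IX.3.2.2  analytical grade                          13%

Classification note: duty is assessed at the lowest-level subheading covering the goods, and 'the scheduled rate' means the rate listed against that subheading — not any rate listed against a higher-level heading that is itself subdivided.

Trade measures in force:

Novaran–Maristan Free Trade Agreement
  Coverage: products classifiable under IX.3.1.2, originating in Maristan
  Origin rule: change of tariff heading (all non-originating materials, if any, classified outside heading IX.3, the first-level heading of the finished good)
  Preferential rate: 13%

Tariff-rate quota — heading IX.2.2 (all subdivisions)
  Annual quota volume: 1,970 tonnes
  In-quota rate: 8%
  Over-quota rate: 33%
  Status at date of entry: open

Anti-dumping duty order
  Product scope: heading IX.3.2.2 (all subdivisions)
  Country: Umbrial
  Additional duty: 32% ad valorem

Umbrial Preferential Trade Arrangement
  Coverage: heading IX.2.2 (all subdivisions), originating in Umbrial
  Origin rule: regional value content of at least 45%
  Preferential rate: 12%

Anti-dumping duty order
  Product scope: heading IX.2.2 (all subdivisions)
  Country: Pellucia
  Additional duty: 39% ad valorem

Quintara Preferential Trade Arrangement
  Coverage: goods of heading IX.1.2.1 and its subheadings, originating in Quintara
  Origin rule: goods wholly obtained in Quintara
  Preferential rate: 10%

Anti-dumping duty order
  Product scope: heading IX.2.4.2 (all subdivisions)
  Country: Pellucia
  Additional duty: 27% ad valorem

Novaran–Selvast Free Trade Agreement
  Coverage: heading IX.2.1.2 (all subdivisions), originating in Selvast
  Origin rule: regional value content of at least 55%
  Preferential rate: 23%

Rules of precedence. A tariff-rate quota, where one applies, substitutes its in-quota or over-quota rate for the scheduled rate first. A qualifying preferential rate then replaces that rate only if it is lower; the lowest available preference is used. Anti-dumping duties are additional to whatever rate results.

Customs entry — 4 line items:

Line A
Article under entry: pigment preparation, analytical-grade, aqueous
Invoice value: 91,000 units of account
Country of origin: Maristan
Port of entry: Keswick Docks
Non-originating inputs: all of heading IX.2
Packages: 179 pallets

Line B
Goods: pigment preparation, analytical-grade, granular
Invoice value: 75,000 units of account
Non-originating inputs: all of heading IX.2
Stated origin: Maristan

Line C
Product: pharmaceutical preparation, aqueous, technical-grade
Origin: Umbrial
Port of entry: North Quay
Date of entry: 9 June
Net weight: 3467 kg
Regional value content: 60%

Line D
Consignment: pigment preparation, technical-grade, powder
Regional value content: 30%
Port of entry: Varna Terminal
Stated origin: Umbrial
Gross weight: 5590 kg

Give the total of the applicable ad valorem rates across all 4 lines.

Line A: pigment → IX.1; aqueous → IX.1.1; analytical-grade → IX.1.1.1. Scheduled 20%. Maristan agreement on IX.3.1.2: IX.1.1.1 not covered. → 20%.
Line B: pigment → IX.1; granular → IX.1.2; analytical-grade → IX.1.2.2. Scheduled 4%. Maristan agreement on IX.3.1.2: IX.1.2.2 not covered. → 4%.
Line C: pharmaceutical → IX.2; aqueous → IX.2.2; technical-grade → IX.2.2.3. Scheduled 36%. quota on IX.2.2 open → in-quota 8%; Umbrial agreement on IX.2.2: RVC ≥ 45% → 12% available; preference 12% not lower than 8% → no reduction. → 8%.
Line D: pigment → IX.1; powder → IX.1.3; technical-grade → IX.1.3.2. Scheduled 37%. Umbrial agreement on IX.2.2: IX.1.3.2 not covered. → 37%.
Sum: 20% + 4% + 8% + 37% = 69%.

69%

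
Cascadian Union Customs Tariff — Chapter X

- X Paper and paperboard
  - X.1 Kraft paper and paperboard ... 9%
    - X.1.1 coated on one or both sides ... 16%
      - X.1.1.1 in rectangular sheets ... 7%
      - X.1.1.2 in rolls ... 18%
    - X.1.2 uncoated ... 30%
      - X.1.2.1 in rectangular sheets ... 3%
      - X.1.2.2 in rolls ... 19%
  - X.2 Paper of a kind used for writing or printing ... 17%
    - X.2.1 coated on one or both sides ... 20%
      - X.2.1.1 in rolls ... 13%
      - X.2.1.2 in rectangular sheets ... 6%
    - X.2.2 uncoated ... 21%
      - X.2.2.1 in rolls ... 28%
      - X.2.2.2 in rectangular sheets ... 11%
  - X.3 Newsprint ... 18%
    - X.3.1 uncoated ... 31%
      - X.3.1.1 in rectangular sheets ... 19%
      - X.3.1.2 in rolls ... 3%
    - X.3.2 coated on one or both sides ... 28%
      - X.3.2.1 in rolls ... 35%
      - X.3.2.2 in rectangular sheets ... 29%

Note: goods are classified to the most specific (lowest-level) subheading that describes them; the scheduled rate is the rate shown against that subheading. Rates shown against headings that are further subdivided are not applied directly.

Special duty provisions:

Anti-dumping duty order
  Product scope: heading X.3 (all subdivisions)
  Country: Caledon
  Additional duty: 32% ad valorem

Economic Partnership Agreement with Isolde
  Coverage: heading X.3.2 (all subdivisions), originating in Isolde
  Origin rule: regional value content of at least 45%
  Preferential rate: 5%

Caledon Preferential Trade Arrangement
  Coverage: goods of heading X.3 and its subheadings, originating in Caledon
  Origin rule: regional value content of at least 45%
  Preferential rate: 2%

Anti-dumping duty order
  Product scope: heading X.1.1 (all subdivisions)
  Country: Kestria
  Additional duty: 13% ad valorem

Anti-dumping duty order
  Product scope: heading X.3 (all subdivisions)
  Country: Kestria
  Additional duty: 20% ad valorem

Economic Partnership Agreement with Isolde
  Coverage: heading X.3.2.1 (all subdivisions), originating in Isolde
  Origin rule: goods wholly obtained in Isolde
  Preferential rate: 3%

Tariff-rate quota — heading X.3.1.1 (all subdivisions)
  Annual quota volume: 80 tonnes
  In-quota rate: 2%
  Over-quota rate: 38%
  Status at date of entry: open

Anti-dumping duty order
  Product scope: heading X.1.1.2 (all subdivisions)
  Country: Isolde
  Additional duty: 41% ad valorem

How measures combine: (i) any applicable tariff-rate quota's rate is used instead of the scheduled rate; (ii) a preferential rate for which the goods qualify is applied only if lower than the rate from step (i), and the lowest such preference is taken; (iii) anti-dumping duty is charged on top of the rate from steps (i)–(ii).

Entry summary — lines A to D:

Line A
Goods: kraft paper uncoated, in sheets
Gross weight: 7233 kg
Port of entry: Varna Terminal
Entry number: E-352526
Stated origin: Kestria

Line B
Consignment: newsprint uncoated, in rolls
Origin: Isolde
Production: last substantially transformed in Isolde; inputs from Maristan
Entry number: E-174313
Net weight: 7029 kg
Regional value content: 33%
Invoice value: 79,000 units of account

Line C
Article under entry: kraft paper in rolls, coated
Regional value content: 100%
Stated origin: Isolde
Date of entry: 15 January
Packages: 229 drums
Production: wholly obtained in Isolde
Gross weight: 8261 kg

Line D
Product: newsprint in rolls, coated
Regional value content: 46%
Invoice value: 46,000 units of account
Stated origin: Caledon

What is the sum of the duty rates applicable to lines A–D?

Line A: kraft paper → X.1; uncoated → X.1.2; in sheets → X.1.2.1. Scheduled 3%. No special measure applies. → 3%.
Line B: newsprint → X.3; uncoated → X.3.1; in rolls → X.3.1.2. Scheduled 3%. Isolde agreement on X.3.2: X.3.1.2 not covered; Isolde agreement on X.3.2.1: X.3.1.2 not covered. → 3%.
Line C: kraft paper → X.1; coated → X.1.1; in rolls → X.1.1.2. Scheduled 18%. Isolde agreement on X.3.2: X.1.1.2 not covered; Isolde agreement on X.3.2.1: X.1.1.2 not covered; anti-dumping (Isolde, X.1.1.2): +41%; total 18% + 41% = 59%. → 59%.
Line D: newsprint → X.3; coated → X.3.2; in rolls → X.3.2.1. Scheduled 35%. Caledon agreement on X.3: RVC ≥ 45% → 2% available; preferential 2%; anti-dumping (Caledon, X.3): +32%; total 2% + 32% = 34%. → 34%.
Sum: 3% + 3% + 59% + 34% = 99%.

99%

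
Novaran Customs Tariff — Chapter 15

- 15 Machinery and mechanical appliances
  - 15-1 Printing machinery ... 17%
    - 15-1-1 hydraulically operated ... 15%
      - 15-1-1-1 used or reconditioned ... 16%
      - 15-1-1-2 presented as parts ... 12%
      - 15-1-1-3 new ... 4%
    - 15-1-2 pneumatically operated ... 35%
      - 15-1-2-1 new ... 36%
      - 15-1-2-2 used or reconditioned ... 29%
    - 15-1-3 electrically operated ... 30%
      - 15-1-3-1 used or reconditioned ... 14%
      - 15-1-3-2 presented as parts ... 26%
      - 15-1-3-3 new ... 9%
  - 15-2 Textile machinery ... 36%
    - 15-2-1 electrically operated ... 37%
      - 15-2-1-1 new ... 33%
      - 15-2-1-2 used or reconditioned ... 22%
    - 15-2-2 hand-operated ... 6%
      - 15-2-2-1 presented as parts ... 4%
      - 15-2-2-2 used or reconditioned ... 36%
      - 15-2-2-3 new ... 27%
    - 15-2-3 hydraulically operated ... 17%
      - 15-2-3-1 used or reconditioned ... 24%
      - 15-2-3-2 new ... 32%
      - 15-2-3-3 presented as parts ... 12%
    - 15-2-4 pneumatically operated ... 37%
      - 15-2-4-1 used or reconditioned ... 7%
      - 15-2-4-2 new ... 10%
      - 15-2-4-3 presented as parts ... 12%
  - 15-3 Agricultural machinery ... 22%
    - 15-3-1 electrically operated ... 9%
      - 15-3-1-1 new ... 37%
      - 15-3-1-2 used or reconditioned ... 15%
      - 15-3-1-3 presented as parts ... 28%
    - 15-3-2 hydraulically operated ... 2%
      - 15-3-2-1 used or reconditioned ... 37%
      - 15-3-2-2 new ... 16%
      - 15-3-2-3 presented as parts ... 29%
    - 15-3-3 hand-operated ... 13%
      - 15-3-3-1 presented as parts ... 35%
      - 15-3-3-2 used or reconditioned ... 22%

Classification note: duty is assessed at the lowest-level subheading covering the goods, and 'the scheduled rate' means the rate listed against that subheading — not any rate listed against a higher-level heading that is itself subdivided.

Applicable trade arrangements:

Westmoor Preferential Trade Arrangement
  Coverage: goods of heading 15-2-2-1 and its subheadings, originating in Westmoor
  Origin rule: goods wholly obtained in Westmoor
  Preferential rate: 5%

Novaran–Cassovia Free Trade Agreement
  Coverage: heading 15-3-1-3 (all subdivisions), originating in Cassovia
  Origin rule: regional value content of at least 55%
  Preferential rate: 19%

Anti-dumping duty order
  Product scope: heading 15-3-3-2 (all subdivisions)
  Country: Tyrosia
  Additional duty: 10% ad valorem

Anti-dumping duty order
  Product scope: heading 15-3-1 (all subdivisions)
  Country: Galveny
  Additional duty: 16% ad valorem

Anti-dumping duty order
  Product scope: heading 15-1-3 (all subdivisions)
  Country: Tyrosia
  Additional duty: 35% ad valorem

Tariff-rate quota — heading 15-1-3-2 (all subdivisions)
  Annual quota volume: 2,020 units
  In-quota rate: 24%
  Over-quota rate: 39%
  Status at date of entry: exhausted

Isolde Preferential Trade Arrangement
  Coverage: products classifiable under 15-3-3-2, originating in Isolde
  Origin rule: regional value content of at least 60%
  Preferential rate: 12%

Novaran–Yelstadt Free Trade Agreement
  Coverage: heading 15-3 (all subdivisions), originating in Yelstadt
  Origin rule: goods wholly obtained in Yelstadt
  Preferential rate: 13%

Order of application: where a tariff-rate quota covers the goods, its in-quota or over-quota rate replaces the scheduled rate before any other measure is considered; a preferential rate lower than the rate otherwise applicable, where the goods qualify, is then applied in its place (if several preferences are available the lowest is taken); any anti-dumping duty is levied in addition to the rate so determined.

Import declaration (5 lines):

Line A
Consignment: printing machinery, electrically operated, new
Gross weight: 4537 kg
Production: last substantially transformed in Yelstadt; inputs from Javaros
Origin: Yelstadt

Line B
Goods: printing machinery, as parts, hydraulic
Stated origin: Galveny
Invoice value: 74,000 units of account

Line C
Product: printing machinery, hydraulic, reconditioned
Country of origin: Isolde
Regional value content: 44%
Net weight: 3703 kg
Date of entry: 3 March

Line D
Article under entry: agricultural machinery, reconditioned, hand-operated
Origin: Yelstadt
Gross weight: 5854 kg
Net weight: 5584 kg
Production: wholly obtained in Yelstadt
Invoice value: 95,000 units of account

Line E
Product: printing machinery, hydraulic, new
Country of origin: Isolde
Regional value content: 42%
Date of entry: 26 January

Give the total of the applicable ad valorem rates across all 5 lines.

Line A: printing → 15-1; electrically operated → 15-1-3; new → 15-1-3-3. Scheduled 9%. Yelstadt agreement on 15-3: 15-1-3-3 not covered. → 9%.
Line B: printing → 15-1; hydraulic → 15-1-1; as parts → 15-1-1-2. Scheduled 12%. No special measure applies. → 12%.
Line C: printing → 15-1; hydraulic → 15-1-1; reconditioned → 15-1-1-1. Scheduled 16%. Isolde agreement on 15-3-3-2: 15-1-1-1 not covered. → 16%.
Line D: agricultural → 15-3; hand-operated → 15-3-3; reconditioned → 15-3-3-2. Scheduled 22%. Yelstadt agreement on 15-3: wholly obtained → 13% available; preferential 13%. → 13%.
Line E: printing → 15-1; hydraulic → 15-1-1; new → 15-1-1-3. Scheduled 4%. Isolde agreement on 15-3-3-2: 15-1-1-3 not covered. → 4%.
Sum: 9% + 12% + 16% + 13% + 4% = 54%.

54%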